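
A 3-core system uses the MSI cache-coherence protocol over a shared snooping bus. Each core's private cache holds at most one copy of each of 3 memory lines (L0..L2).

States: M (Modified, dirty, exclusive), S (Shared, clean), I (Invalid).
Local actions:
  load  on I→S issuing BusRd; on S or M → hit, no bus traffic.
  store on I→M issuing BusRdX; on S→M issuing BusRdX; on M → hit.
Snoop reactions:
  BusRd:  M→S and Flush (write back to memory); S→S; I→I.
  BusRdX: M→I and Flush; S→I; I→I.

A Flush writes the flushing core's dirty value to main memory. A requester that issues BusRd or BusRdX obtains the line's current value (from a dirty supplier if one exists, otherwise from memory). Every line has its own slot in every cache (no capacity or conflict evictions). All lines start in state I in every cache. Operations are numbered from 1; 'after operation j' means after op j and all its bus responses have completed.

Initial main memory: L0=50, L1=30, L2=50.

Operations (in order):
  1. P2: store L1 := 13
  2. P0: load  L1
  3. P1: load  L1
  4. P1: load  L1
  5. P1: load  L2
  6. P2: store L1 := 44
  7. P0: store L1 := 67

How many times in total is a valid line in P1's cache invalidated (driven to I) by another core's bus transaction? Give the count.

[1] P2: store L1 := 13 | P0:I, P1:I, P2:M(13) | bus: BusRdX
[2] P0: load  L1 | P0:S(13), P1:I, P2:S(13) | bus: BusRd,Flush
[3] P1: load  L1 | P0:S(13), P1:S(13), P2:S(13) | bus: BusRd
[4] P1: load  L1 | P0:S(13), P1:S(13), P2:S(13) | bus: none
[5] P1: load  L2 | P0:I, P1:S(50), P2:I | bus: BusRd
[6] P2: store L1 := 44 | P0:I, P1:I, P2:M(44) | bus: BusRdX
[7] P0: store L1 := 67 | P0:M(67), P1:I, P2:I | bus: BusRdX,Flush

invalidations = 1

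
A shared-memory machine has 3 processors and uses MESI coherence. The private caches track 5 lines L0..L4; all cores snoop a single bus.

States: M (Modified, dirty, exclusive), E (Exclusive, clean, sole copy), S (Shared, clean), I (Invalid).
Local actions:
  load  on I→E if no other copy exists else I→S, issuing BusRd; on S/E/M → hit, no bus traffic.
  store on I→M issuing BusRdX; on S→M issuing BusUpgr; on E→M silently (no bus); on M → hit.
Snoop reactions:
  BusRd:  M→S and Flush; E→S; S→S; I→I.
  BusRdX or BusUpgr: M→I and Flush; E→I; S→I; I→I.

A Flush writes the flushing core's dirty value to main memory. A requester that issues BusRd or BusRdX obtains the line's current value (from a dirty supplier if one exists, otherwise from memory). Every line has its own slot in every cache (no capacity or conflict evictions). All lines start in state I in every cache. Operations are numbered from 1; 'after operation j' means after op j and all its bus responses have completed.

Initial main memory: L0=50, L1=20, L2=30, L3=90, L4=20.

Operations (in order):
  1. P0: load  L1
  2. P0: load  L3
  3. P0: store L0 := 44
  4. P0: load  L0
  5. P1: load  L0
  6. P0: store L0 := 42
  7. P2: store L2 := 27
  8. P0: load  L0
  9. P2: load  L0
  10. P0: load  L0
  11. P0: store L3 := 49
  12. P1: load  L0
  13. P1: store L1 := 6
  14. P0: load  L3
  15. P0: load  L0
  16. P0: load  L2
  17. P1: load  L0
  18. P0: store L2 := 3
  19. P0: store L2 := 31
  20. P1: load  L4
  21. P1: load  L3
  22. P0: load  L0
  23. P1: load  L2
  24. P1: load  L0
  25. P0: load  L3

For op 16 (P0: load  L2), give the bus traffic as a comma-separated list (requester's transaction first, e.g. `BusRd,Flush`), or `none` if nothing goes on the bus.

bus = BusRd,Flush

  op1 P0: load  L1 → E/I/I on L1; bus BusRd; mem=20
  op2 P0: load  L3 → E/I/I on L3; bus BusRd; mem=90
  op3 P0: store L0 := 44 → M/I/I on L0; bus BusRdX; mem=50
  op4 P0: load  L0 → M/I/I on L0; bus (none); mem=50
  op5 P1: load  L0 → S/S/I on L0; bus BusRd Flush; mem=44
  op6 P0: store L0 := 42 → M/I/I on L0; bus BusUpgr; mem=44
  op7 P2: store L2 := 27 → I/I/M on L2; bus BusRdX; mem=30
  op8 P0: load  L0 → M/I/I on L0; bus (none); mem=44
  op9 P2: load  L0 → S/I/S on L0; bus BusRd Flush; mem=42
  op10 P0: load  L0 → S/I/S on L0; bus (none); mem=42
  op11 P0: store L3 := 49 → M/I/I on L3; bus (none); mem=90
  op12 P1: load  L0 → S/S/S on L0; bus BusRd; mem=42
  op13 P1: store L1 := 6 → I/M/I on L1; bus BusRdX; mem=20
  op14 P0: load  L3 → M/I/I on L3; bus (none); mem=90
  op15 P0: load  L0 → S/S/S on L0; bus (none); mem=42
  op16 P0: load  L2 → S/I/S on L2; bus BusRd Flush; mem=27
  op17 P1: load  L0 → S/S/S on L0; bus (none); mem=42
  op18 P0: store L2 := 3 → M/I/I on L2; bus BusUpgr; mem=27
  op19 P0: store L2 := 31 → M/I/I on L2; bus (none); mem=27
  op20 P1: load  L4 → I/E/I on L4; bus BusRd; mem=20
  op21 P1: load  L3 → S/S/I on L3; bus BusRd Flush; mem=49
  op22 P0: load  L0 → S/S/S on L0; bus (none); mem=42
  op23 P1: load  L2 → S/S/I on L2; bus BusRd Flush; mem=31
  op24 P1: load  L0 → S/S/S on L0; bus (none); mem=42
  op25 P0: load  L3 → S/S/I on L3; bus (none); mem=49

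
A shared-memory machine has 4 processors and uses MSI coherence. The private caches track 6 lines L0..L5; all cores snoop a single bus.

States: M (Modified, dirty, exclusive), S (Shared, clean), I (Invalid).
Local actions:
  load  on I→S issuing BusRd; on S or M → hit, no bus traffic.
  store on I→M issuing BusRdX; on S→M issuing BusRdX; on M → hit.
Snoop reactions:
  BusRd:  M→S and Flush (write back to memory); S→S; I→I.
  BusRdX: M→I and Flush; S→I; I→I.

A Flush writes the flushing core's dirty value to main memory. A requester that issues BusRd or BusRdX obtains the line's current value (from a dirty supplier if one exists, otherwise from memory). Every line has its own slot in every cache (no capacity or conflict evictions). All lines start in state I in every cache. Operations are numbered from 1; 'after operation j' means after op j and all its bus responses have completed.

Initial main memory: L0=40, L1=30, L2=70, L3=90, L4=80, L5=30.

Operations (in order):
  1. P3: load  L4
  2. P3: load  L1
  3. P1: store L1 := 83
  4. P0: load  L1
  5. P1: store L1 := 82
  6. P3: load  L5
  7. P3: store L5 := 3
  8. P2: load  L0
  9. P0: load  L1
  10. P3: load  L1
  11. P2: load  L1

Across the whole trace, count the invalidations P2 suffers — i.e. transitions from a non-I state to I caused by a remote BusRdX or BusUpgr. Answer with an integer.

  op1 P3: load  L4 → I/I/I/S on L4; bus BusRd; mem=80
  op2 P3: load  L1 → I/I/I/S on L1; bus BusRd; mem=30
  op3 P1: store L1 := 83 → I/M/I/I on L1; bus BusRdX; mem=30
  op4 P0: load  L1 → S/S/I/I on L1; bus BusRd Flush; mem=83
  op5 P1: store L1 := 82 → I/M/I/I on L1; bus BusRdX; mem=83
  op6 P3: load  L5 → I/I/I/S on L5; bus BusRd; mem=30
  op7 P3: store L5 := 3 → I/I/I/M on L5; bus BusRdX; mem=30
  op8 P2: load  L0 → I/I/S/I on L0; bus BusRd; mem=40
  op9 P0: load  L1 → S/S/I/I on L1; bus BusRd Flush; mem=82
  op10 P3: load  L1 → S/S/I/S on L1; bus BusRd; mem=82
  op11 P2: load  L1 → S/S/S/S on L1; bus BusRd; mem=82

invalidations = 0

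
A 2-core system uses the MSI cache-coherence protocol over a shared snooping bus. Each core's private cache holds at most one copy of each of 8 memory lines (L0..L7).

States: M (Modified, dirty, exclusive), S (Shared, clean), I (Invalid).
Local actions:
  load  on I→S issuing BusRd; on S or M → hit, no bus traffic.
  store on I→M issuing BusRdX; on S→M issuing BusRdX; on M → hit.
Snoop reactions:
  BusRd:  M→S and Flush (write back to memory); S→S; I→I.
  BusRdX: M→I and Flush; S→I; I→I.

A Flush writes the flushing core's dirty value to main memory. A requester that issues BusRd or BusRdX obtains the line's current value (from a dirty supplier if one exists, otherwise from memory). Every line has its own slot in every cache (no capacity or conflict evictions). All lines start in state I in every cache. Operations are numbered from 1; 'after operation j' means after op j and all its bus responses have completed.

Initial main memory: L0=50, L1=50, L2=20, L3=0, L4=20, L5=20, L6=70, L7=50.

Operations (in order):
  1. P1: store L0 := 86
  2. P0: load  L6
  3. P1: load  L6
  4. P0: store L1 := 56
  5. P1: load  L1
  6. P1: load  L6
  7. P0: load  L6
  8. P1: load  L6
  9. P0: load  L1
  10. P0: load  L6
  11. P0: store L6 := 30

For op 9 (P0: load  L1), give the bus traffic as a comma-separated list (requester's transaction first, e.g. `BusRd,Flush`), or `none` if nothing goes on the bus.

bus = none

[1] P1: store L0 := 86 | P0:I, P1:M(86) | bus: BusRdX
[2] P0: load  L6 | P0:S(70), P1:I | bus: BusRd
[3] P1: load  L6 | P0:S(70), P1:S(70) | bus: BusRd
[4] P0: store L1 := 56 | P0:M(56), P1:I | bus: BusRdX
[5] P1: load  L1 | P0:S(56), P1:S(56) | bus: BusRd,Flush
[6] P1: load  L6 | P0:S(70), P1:S(70) | bus: none
[7] P0: load  L6 | P0:S(70), P1:S(70) | bus: none
[8] P1: load  L6 | P0:S(70), P1:S(70) | bus: none
[9] P0: load  L1 | P0:S(56), P1:S(56) | bus: none
[10] P0: load  L6 | P0:S(70), P1:S(70) | bus: none
[11] P0: store L6 := 30 | P0:M(30), P1:I | bus: BusRdX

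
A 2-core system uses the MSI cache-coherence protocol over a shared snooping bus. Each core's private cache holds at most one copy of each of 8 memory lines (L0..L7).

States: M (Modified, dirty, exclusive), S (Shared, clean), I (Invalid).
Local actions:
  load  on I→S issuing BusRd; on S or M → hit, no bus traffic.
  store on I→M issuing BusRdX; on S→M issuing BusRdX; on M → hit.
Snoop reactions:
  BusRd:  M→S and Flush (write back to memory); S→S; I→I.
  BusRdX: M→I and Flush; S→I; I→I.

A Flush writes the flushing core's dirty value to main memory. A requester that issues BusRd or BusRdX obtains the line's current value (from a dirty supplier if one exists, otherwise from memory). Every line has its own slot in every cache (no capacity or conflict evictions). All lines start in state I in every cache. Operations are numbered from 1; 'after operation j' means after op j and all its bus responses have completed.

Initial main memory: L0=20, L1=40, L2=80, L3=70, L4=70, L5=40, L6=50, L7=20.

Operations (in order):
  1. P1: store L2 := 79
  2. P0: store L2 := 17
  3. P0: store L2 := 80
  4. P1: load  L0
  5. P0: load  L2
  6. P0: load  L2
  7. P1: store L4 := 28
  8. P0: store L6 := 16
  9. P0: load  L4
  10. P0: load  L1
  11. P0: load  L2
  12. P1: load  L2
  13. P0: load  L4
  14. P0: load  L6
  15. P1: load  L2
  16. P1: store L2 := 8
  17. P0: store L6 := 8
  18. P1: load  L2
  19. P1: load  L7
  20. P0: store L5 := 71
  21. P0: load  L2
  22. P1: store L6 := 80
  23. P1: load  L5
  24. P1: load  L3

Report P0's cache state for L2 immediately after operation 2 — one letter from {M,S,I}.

state = M

1. P1: store L2 := 79  bus=[BusRdX]  L2: P0=I P1=M  mem[L2]=80
2. P0: store L2 := 17  bus=[BusRdX,Flush]  L2: P0=M P1=I  mem[L2]=79
3. P0: store L2 := 80  bus=[-]  L2: P0=M P1=I  mem[L2]=79
4. P1: load  L0  bus=[BusRd]  L0: P0=I P1=S  mem[L0]=20
5. P0: load  L2  bus=[-]  L2: P0=M P1=I  mem[L2]=79
6. P0: load  L2  bus=[-]  L2: P0=M P1=I  mem[L2]=79
7. P1: store L4 := 28  bus=[BusRdX]  L4: P0=I P1=M  mem[L4]=70
8. P0: store L6 := 16  bus=[BusRdX]  L6: P0=M P1=I  mem[L6]=50
9. P0: load  L4  bus=[BusRd,Flush]  L4: P0=S P1=S  mem[L4]=28
10. P0: load  L1  bus=[BusRd]  L1: P0=S P1=I  mem[L1]=40
11. P0: load  L2  bus=[-]  L2: P0=M P1=I  mem[L2]=79
12. P1: load  L2  bus=[BusRd,Flush]  L2: P0=S P1=S  mem[L2]=80
13. P0: load  L4  bus=[-]  L4: P0=S P1=S  mem[L4]=28
14. P0: load  L6  bus=[-]  L6: P0=M P1=I  mem[L6]=50
15. P1: load  L2  bus=[-]  L2: P0=S P1=S  mem[L2]=80
16. P1: store L2 := 8  bus=[BusRdX]  L2: P0=I P1=M  mem[L2]=80
17. P0: store L6 := 8  bus=[-]  L6: P0=M P1=I  mem[L6]=50
18. P1: load  L2  bus=[-]  L2: P0=I P1=M  mem[L2]=80
19. P1: load  L7  bus=[BusRd]  L7: P0=I P1=S  mem[L7]=20
20. P0: store L5 := 71  bus=[BusRdX]  L5: P0=M P1=I  mem[L5]=40
21. P0: load  L2  bus=[BusRd,Flush]  L2: P0=S P1=S  mem[L2]=8
22. P1: store L6 := 80  bus=[BusRdX,Flush]  L6: P0=I P1=M  mem[L6]=8
23. P1: load  L5  bus=[BusRd,Flush]  L5: P0=S P1=S  mem[L5]=71
24. P1: load  L3  bus=[BusRd]  L3: P0=I P1=S  mem[L3]=70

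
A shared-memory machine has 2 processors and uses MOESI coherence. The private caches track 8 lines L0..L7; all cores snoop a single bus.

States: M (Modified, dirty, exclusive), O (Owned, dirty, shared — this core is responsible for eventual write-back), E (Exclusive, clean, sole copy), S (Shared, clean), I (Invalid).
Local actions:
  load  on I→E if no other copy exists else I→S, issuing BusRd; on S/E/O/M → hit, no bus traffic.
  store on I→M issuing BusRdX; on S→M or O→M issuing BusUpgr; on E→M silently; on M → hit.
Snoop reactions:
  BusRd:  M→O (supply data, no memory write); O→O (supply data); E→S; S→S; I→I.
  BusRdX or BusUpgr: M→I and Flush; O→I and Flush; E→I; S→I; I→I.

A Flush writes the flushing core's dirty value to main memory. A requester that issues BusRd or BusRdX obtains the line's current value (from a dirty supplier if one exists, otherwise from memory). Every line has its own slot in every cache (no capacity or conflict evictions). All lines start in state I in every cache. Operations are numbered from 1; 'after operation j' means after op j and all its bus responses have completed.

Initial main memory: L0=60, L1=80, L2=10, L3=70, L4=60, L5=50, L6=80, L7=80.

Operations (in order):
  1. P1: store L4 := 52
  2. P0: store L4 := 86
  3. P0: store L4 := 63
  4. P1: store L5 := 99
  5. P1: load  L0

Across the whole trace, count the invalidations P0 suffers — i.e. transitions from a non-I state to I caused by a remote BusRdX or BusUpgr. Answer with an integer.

invalidations = 0

step 1: P1: store L4 := 52  ⟶  IM  (L4)  txn=BusRdX  M[L4]=60
step 2: P0: store L4 := 86  ⟶  MI  (L4)  txn=BusRdX+Flush  M[L4]=52
step 3: P0: store L4 := 63  ⟶  MI  (L4)  txn=∅  M[L4]=52
step 4: P1: store L5 := 99  ⟶  IM  (L5)  txn=BusRdX  M[L5]=50
step 5: P1: load  L0  ⟶  IE  (L0)  txn=BusRd  M[L0]=60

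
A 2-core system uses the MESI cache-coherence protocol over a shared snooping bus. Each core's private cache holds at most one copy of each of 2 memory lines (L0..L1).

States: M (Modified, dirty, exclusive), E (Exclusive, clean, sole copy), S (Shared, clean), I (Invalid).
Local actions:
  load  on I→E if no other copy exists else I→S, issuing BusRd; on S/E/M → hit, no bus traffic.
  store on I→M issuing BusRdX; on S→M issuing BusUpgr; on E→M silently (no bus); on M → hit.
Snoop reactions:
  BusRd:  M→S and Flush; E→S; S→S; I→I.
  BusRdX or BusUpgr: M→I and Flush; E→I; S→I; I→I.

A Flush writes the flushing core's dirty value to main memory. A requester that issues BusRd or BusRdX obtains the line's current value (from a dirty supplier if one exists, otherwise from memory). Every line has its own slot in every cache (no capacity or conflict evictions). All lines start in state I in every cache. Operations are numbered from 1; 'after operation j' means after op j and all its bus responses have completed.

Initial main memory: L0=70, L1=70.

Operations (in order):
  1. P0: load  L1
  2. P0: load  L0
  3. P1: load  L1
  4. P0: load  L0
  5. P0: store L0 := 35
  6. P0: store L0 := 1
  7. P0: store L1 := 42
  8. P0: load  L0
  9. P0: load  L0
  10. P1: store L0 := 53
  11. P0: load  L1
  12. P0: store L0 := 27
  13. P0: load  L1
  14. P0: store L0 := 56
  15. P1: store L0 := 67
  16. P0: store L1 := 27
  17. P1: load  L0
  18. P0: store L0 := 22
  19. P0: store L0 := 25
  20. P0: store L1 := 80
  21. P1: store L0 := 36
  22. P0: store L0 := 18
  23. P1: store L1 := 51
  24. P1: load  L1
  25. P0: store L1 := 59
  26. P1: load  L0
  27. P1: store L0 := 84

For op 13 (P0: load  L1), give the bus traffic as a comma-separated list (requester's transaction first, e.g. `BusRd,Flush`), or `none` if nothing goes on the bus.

bus = none

  op1 P0: load  L1 → E/I on L1; bus BusRd; mem=70
  op2 P0: load  L0 → E/I on L0; bus BusRd; mem=70
  op3 P1: load  L1 → S/S on L1; bus BusRd; mem=70
  op4 P0: load  L0 → E/I on L0; bus (none); mem=70
  op5 P0: store L0 := 35 → M/I on L0; bus (none); mem=70
  op6 P0: store L0 := 1 → M/I on L0; bus (none); mem=70
  op7 P0: store L1 := 42 → M/I on L1; bus BusUpgr; mem=70
  op8 P0: load  L0 → M/I on L0; bus (none); mem=70
  op9 P0: load  L0 → M/I on L0; bus (none); mem=70
  op10 P1: store L0 := 53 → I/M on L0; bus BusRdX Flush; mem=1
  op11 P0: load  L1 → M/I on L1; bus (none); mem=70
  op12 P0: store L0 := 27 → M/I on L0; bus BusRdX Flush; mem=53
  op13 P0: load  L1 → M/I on L1; bus (none); mem=70
  op14 P0: store L0 := 56 → M/I on L0; bus (none); mem=53
  op15 P1: store L0 := 67 → I/M on L0; bus BusRdX Flush; mem=56
  op16 P0: store L1 := 27 → M/I on L1; bus (none); mem=70
  op17 P1: load  L0 → I/M on L0; bus (none); mem=56
  op18 P0: store L0 := 22 → M/I on L0; bus BusRdX Flush; mem=67
  op19 P0: store L0 := 25 → M/I on L0; bus (none); mem=67
  op20 P0: store L1 := 80 → M/I on L1; bus (none); mem=70
  op21 P1: store L0 := 36 → I/M on L0; bus BusRdX Flush; mem=25
  op22 P0: store L0 := 18 → M/I on L0; bus BusRdX Flush; mem=36
  op23 P1: store L1 := 51 → I/M on L1; bus BusRdX Flush; mem=80
  op24 P1: load  L1 → I/M on L1; bus (none); mem=80
  op25 P0: store L1 := 59 → M/I on L1; bus BusRdX Flush; mem=51
  op26 P1: load  L0 → S/S on L0; bus BusRd Flush; mem=18
  op27 P1: store L0 := 84 → I/M on L0; bus BusUpgr; mem=18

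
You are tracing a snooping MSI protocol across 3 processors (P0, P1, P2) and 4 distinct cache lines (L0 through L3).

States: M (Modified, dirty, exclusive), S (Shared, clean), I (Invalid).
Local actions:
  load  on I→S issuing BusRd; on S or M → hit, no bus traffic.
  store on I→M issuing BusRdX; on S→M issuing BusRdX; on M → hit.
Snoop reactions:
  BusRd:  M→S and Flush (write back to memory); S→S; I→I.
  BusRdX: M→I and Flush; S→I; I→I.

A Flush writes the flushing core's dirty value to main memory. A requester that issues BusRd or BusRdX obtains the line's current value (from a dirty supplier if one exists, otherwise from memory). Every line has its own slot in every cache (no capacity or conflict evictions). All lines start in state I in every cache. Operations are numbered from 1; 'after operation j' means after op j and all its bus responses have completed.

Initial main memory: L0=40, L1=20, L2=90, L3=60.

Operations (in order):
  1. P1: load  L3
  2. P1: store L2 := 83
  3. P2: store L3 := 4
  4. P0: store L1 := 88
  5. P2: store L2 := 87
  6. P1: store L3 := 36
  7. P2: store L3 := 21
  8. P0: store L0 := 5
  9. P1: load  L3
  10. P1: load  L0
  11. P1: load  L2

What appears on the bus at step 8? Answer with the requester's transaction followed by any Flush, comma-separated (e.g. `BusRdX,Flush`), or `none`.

  op1 P1: load  L3 → I/S/I on L3; bus BusRd; mem=60
  op2 P1: store L2 := 83 → I/M/I on L2; bus BusRdX; mem=90
  op3 P2: store L3 := 4 → I/I/M on L3; bus BusRdX; mem=60
  op4 P0: store L1 := 88 → M/I/I on L1; bus BusRdX; mem=20
  op5 P2: store L2 := 87 → I/I/M on L2; bus BusRdX Flush; mem=83
  op6 P1: store L3 := 36 → I/M/I on L3; bus BusRdX Flush; mem=4
  op7 P2: store L3 := 21 → I/I/M on L3; bus BusRdX Flush; mem=36
  op8 P0: store L0 := 5 → M/I/I on L0; bus BusRdX; mem=40
  op9 P1: load  L3 → I/S/S on L3; bus BusRd Flush; mem=21
  op10 P1: load  L0 → S/S/I on L0; bus BusRd Flush; mem=5
  op11 P1: load  L2 → I/S/S on L2; bus BusRd Flush; mem=87

bus = BusRdX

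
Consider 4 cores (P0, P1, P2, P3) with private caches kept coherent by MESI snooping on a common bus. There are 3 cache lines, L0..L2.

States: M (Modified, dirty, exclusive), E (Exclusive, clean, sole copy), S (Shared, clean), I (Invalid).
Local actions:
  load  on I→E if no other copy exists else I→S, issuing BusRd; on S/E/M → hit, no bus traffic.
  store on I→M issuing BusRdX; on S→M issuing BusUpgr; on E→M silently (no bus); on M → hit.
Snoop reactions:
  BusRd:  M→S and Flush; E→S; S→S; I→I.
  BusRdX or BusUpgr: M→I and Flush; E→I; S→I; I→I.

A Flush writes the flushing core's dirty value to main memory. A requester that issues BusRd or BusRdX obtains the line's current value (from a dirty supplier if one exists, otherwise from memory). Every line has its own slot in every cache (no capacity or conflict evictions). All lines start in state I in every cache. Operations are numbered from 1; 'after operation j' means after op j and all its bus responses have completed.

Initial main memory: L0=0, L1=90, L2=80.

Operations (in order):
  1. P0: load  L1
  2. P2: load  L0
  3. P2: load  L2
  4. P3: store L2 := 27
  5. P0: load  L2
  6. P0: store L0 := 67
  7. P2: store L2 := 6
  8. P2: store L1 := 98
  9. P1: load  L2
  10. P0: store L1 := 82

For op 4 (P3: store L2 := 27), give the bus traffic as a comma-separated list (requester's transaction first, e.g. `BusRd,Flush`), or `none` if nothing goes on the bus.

[1] P0: load  L1 | P0:E(90), P1:I, P2:I, P3:I | bus: BusRd
[2] P2: load  L0 | P0:I, P1:I, P2:E(0), P3:I | bus: BusRd
[3] P2: load  L2 | P0:I, P1:I, P2:E(80), P3:I | bus: BusRd
[4] P3: store L2 := 27 | P0:I, P1:I, P2:I, P3:M(27) | bus: BusRdX
[5] P0: load  L2 | P0:S(27), P1:I, P2:I, P3:S(27) | bus: BusRd,Flush
[6] P0: store L0 := 67 | P0:M(67), P1:I, P2:I, P3:I | bus: BusRdX
[7] P2: store L2 := 6 | P0:I, P1:I, P2:M(6), P3:I | bus: BusRdX
[8] P2: store L1 := 98 | P0:I, P1:I, P2:M(98), P3:I | bus: BusRdX
[9] P1: load  L2 | P0:I, P1:S(6), P2:S(6), P3:I | bus: BusRd,Flush
[10] P0: store L1 := 82 | P0:M(82), P1:I, P2:I, P3:I | bus: BusRdX,Flush

bus = BusRdX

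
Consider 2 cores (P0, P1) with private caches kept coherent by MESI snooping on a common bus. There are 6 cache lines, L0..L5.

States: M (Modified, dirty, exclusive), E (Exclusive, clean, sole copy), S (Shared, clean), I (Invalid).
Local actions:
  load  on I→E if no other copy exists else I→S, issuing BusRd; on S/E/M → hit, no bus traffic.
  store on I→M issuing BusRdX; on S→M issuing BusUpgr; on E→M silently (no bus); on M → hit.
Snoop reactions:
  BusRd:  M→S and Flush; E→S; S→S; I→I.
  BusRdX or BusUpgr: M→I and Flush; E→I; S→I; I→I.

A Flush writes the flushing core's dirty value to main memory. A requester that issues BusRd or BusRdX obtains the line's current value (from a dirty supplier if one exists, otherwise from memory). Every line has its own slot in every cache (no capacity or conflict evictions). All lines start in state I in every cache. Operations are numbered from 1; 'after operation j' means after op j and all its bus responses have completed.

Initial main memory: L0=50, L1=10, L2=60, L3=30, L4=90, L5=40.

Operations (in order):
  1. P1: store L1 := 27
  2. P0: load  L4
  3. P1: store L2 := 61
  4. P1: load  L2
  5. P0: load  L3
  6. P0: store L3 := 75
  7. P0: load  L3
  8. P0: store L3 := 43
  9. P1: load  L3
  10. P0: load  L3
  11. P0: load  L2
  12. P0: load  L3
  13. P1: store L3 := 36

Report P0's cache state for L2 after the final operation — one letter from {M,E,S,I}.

step 1: P1: store L1 := 27  ⟶  IM  (L1)  txn=BusRdX  M[L1]=10
step 2: P0: load  L4  ⟶  EI  (L4)  txn=BusRd  M[L4]=90
step 3: P1: store L2 := 61  ⟶  IM  (L2)  txn=BusRdX  M[L2]=60
step 4: P1: load  L2  ⟶  IM  (L2)  txn=∅  M[L2]=60
step 5: P0: load  L3  ⟶  EI  (L3)  txn=BusRd  M[L3]=30
step 6: P0: store L3 := 75  ⟶  MI  (L3)  txn=∅  M[L3]=30
step 7: P0: load  L3  ⟶  MI  (L3)  txn=∅  M[L3]=30
step 8: P0: store L3 := 43  ⟶  MI  (L3)  txn=∅  M[L3]=30
step 9: P1: load  L3  ⟶  SS  (L3)  txn=BusRd+Flush  M[L3]=43
step 10: P0: load  L3  ⟶  SS  (L3)  txn=∅  M[L3]=43
step 11: P0: load  L2  ⟶  SS  (L2)  txn=BusRd+Flush  M[L2]=61
step 12: P0: load  L3  ⟶  SS  (L3)  txn=∅  M[L3]=43
step 13: P1: store L3 := 36  ⟶  IM  (L3)  txn=BusUpgr  M[L3]=43

state = S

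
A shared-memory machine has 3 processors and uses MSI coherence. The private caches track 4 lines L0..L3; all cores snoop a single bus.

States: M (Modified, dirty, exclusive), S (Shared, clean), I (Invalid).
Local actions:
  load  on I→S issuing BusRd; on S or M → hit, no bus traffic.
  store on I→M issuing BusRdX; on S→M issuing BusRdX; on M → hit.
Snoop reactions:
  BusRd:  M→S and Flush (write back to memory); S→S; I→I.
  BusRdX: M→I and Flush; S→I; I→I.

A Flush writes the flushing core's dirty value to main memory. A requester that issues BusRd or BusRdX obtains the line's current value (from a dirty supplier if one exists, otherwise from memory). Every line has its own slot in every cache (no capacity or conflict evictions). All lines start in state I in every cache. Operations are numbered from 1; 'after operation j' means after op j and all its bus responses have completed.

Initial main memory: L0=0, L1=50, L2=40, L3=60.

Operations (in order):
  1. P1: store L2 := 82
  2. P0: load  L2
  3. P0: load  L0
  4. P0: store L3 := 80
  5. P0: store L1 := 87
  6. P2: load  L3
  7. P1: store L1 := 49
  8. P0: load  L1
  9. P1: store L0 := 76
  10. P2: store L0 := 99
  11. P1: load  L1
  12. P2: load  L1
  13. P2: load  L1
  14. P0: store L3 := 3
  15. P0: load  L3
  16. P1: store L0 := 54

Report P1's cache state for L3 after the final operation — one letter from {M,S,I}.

[1] P1: store L2 := 82 | P0:I, P1:M(82), P2:I | bus: BusRdX
[2] P0: load  L2 | P0:S(82), P1:S(82), P2:I | bus: BusRd,Flush
[3] P0: load  L0 | P0:S(0), P1:I, P2:I | bus: BusRd
[4] P0: store L3 := 80 | P0:M(80), P1:I, P2:I | bus: BusRdX
[5] P0: store L1 := 87 | P0:M(87), P1:I, P2:I | bus: BusRdX
[6] P2: load  L3 | P0:S(80), P1:I, P2:S(80) | bus: BusRd,Flush
[7] P1: store L1 := 49 | P0:I, P1:M(49), P2:I | bus: BusRdX,Flush
[8] P0: load  L1 | P0:S(49), P1:S(49), P2:I | bus: BusRd,Flush
[9] P1: store L0 := 76 | P0:I, P1:M(76), P2:I | bus: BusRdX
[10] P2: store L0 := 99 | P0:I, P1:I, P2:M(99) | bus: BusRdX,Flush
[11] P1: load  L1 | P0:S(49), P1:S(49), P2:I | bus: none
[12] P2: load  L1 | P0:S(49), P1:S(49), P2:S(49) | bus: BusRd
[13] P2: load  L1 | P0:S(49), P1:S(49), P2:S(49) | bus: none
[14] P0: store L3 := 3 | P0:M(3), P1:I, P2:I | bus: BusRdX
[15] P0: load  L3 | P0:M(3), P1:I, P2:I | bus: none
[16] P1: store L0 := 54 | P0:I, P1:M(54), P2:I | bus: BusRdX,Flush

state = I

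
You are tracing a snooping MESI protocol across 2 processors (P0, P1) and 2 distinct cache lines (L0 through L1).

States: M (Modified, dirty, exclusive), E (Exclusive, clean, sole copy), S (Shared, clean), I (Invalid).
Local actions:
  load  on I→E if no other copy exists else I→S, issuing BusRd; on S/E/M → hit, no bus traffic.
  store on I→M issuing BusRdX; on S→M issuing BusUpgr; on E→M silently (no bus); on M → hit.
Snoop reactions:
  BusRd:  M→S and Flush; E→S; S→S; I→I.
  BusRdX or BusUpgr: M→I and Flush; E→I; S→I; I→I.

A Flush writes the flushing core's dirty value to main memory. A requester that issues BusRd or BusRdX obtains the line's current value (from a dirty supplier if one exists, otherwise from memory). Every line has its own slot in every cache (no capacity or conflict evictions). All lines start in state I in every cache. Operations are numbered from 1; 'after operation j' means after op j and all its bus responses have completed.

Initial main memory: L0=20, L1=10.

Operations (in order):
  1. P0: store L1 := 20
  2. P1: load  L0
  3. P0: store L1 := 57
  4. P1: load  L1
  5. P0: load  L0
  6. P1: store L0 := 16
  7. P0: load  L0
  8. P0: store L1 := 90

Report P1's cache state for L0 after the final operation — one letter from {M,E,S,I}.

state = S

  op1 P0: store L1 := 20 → M/I on L1; bus BusRdX; mem=10
  op2 P1: load  L0 → I/E on L0; bus BusRd; mem=20
  op3 P0: store L1 := 57 → M/I on L1; bus (none); mem=10
  op4 P1: load  L1 → S/S on L1; bus BusRd Flush; mem=57
  op5 P0: load  L0 → S/S on L0; bus BusRd; mem=20
  op6 P1: store L0 := 16 → I/M on L0; bus BusUpgr; mem=20
  op7 P0: load  L0 → S/S on L0; bus BusRd Flush; mem=16
  op8 P0: store L1 := 90 → M/I on L1; bus BusUpgr; mem=57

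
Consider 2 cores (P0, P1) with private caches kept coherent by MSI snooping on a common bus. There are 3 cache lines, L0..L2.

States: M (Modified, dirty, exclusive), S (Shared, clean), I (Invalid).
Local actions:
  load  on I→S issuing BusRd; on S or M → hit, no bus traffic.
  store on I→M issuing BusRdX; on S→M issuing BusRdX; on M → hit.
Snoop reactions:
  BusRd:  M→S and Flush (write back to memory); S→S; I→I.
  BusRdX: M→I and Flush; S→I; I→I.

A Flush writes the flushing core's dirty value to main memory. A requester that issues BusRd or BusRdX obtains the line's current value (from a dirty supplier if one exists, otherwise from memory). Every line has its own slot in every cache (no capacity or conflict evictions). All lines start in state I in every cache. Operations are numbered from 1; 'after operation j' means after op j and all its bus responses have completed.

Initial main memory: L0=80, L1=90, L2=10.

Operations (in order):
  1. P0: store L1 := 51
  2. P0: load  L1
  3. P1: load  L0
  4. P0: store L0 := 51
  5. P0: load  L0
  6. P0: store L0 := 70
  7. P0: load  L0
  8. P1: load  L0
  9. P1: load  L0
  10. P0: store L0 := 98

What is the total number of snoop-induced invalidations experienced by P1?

invalidations = 2

1. P0: store L1 := 51  bus=[BusRdX]  L1: P0=M P1=I  mem[L1]=90
2. P0: load  L1  bus=[-]  L1: P0=M P1=I  mem[L1]=90
3. P1: load  L0  bus=[BusRd]  L0: P0=I P1=S  mem[L0]=80
4. P0: store L0 := 51  bus=[BusRdX]  L0: P0=M P1=I  mem[L0]=80
5. P0: load  L0  bus=[-]  L0: P0=M P1=I  mem[L0]=80
6. P0: store L0 := 70  bus=[-]  L0: P0=M P1=I  mem[L0]=80
7. P0: load  L0  bus=[-]  L0: P0=M P1=I  mem[L0]=80
8. P1: load  L0  bus=[BusRd,Flush]  L0: P0=S P1=S  mem[L0]=70
9. P1: load  L0  bus=[-]  L0: P0=S P1=S  mem[L0]=70
10. P0: store L0 := 98  bus=[BusRdX]  L0: P0=M P1=I  mem[L0]=70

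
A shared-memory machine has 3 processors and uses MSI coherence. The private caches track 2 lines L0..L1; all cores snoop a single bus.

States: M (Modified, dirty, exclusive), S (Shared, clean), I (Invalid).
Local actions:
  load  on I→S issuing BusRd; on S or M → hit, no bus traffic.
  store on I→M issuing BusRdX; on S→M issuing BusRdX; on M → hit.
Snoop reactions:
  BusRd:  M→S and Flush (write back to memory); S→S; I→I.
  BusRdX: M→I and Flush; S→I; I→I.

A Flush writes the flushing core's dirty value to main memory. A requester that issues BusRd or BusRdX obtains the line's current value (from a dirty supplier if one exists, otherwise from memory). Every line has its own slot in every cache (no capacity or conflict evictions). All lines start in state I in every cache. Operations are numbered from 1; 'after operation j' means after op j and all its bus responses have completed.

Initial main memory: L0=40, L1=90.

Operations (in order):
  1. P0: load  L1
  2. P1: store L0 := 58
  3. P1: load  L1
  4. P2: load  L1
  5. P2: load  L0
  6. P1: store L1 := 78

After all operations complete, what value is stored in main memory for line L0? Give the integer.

step 1: P0: load  L1  ⟶  SII  (L1)  txn=BusRd  M[L1]=90
step 2: P1: store L0 := 58  ⟶  IMI  (L0)  txn=BusRdX  M[L0]=40
step 3: P1: load  L1  ⟶  SSI  (L1)  txn=BusRd  M[L1]=90
step 4: P2: load  L1  ⟶  SSS  (L1)  txn=BusRd  M[L1]=90
step 5: P2: load  L0  ⟶  ISS  (L0)  txn=BusRd+Flush  M[L0]=58
step 6: P1: store L1 := 78  ⟶  IMI  (L1)  txn=BusRdX  M[L1]=90

memory[L0] = 58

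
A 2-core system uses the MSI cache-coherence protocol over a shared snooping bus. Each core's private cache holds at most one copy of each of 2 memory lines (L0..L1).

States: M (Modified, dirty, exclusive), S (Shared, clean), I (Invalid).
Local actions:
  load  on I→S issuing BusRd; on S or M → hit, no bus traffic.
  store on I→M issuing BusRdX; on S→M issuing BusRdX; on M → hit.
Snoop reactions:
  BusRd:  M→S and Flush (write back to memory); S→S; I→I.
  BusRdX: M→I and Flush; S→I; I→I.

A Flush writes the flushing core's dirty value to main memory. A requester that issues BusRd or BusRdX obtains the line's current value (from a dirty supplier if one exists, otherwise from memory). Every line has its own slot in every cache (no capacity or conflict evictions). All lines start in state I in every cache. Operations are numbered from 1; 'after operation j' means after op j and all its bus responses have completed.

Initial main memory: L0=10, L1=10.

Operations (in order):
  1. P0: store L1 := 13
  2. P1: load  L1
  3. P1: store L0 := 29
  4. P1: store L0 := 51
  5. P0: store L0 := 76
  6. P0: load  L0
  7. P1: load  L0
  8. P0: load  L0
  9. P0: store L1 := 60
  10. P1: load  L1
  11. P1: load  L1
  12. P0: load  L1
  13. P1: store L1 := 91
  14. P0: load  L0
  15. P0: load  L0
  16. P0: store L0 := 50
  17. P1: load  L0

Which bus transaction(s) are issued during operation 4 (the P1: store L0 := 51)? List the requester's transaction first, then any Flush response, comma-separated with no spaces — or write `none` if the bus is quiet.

1. P0: store L1 := 13  bus=[BusRdX]  L1: P0=M P1=I  mem[L1]=10
2. P1: load  L1  bus=[BusRd,Flush]  L1: P0=S P1=S  mem[L1]=13
3. P1: store L0 := 29  bus=[BusRdX]  L0: P0=I P1=M  mem[L0]=10
4. P1: store L0 := 51  bus=[-]  L0: P0=I P1=M  mem[L0]=10
5. P0: store L0 := 76  bus=[BusRdX,Flush]  L0: P0=M P1=I  mem[L0]=51
6. P0: load  L0  bus=[-]  L0: P0=M P1=I  mem[L0]=51
7. P1: load  L0  bus=[BusRd,Flush]  L0: P0=S P1=S  mem[L0]=76
8. P0: load  L0  bus=[-]  L0: P0=S P1=S  mem[L0]=76
9. P0: store L1 := 60  bus=[BusRdX]  L1: P0=M P1=I  mem[L1]=13
10. P1: load  L1  bus=[BusRd,Flush]  L1: P0=S P1=S  mem[L1]=60
11. P1: load  L1  bus=[-]  L1: P0=S P1=S  mem[L1]=60
12. P0: load  L1  bus=[-]  L1: P0=S P1=S  mem[L1]=60
13. P1: store L1 := 91  bus=[BusRdX]  L1: P0=I P1=M  mem[L1]=60
14. P0: load  L0  bus=[-]  L0: P0=S P1=S  mem[L0]=76
15. P0: load  L0  bus=[-]  L0: P0=S P1=S  mem[L0]=76
16. P0: store L0 := 50  bus=[BusRdX]  L0: P0=M P1=I  mem[L0]=76
17. P1: load  L0  bus=[BusRd,Flush]  L0: P0=S P1=S  mem[L0]=50

bus = none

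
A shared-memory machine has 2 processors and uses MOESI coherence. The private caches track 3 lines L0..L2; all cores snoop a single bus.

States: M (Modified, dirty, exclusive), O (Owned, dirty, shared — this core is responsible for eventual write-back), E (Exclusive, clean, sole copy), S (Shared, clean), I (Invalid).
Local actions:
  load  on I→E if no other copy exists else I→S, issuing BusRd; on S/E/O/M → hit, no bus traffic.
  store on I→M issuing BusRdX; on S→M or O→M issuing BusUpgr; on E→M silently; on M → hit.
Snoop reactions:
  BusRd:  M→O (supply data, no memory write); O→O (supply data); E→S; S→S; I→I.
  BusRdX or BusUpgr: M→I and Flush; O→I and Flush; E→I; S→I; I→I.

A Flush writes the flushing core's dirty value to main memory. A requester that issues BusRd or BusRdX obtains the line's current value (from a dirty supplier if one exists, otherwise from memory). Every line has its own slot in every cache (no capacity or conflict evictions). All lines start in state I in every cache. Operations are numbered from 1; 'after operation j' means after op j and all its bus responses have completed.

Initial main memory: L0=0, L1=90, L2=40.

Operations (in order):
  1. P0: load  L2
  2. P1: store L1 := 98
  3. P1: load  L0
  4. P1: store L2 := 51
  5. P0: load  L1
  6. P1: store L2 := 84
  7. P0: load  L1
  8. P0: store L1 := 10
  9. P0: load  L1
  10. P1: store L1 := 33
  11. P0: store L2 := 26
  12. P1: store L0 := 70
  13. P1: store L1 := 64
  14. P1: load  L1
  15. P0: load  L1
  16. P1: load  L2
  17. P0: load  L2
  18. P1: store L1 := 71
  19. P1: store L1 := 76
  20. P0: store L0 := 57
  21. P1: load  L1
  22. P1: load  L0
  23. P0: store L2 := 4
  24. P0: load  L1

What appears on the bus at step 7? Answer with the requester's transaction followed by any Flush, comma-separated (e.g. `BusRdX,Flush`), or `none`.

bus = none

1. P0: load  L2  bus=[BusRd]  L2: P0=E P1=I  mem[L2]=40
2. P1: store L1 := 98  bus=[BusRdX]  L1: P0=I P1=M  mem[L1]=90
3. P1: load  L0  bus=[BusRd]  L0: P0=I P1=E  mem[L0]=0
4. P1: store L2 := 51  bus=[BusRdX]  L2: P0=I P1=M  mem[L2]=40
5. P0: load  L1  bus=[BusRd]  L1: P0=S P1=O  mem[L1]=90
6. P1: store L2 := 84  bus=[-]  L2: P0=I P1=M  mem[L2]=40
7. P0: load  L1  bus=[-]  L1: P0=S P1=O  mem[L1]=90
8. P0: store L1 := 10  bus=[BusUpgr,Flush]  L1: P0=M P1=I  mem[L1]=98
9. P0: load  L1  bus=[-]  L1: P0=M P1=I  mem[L1]=98
10. P1: store L1 := 33  bus=[BusRdX,Flush]  L1: P0=I P1=M  mem[L1]=10
11. P0: store L2 := 26  bus=[BusRdX,Flush]  L2: P0=M P1=I  mem[L2]=84
12. P1: store L0 := 70  bus=[-]  L0: P0=I P1=M  mem[L0]=0
13. P1: store L1 := 64  bus=[-]  L1: P0=I P1=M  mem[L1]=10
14. P1: load  L1  bus=[-]  L1: P0=I P1=M  mem[L1]=10
15. P0: load  L1  bus=[BusRd]  L1: P0=S P1=O  mem[L1]=10
16. P1: load  L2  bus=[BusRd]  L2: P0=O P1=S  mem[L2]=84
17. P0: load  L2  bus=[-]  L2: P0=O P1=S  mem[L2]=84
18. P1: store L1 := 71  bus=[BusUpgr]  L1: P0=I P1=M  mem[L1]=10
19. P1: store L1 := 76  bus=[-]  L1: P0=I P1=M  mem[L1]=10
20. P0: store L0 := 57  bus=[BusRdX,Flush]  L0: P0=M P1=I  mem[L0]=70
21. P1: load  L1  bus=[-]  L1: P0=I P1=M  mem[L1]=10
22. P1: load  L0  bus=[BusRd]  L0: P0=O P1=S  mem[L0]=70
23. P0: store L2 := 4  bus=[BusUpgr]  L2: P0=M P1=I  mem[L2]=84
24. P0: load  L1  bus=[BusRd]  L1: P0=S P1=O  mem[L1]=10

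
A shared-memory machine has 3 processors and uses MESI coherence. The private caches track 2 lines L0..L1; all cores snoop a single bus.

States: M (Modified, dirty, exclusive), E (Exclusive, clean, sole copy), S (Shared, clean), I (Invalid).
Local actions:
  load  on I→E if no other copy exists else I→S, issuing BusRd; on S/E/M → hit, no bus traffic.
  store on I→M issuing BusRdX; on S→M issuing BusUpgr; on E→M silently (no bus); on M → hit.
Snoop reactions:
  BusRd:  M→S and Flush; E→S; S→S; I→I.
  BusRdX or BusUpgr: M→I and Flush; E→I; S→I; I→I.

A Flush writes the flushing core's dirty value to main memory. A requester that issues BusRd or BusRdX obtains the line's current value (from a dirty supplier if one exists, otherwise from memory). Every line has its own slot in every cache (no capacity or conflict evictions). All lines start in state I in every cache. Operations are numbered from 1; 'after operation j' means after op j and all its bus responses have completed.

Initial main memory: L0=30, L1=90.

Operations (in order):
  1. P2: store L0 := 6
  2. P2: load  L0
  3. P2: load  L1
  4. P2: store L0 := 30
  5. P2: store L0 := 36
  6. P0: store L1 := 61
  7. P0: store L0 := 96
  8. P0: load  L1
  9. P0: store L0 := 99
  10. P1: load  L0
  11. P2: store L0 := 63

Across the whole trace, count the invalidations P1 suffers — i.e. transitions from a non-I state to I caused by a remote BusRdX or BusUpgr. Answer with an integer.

[1] P2: store L0 := 6 | P0:I, P1:I, P2:M(6) | bus: BusRdX
[2] P2: load  L0 | P0:I, P1:I, P2:M(6) | bus: none
[3] P2: load  L1 | P0:I, P1:I, P2:E(90) | bus: BusRd
[4] P2: store L0 := 30 | P0:I, P1:I, P2:M(30) | bus: none
[5] P2: store L0 := 36 | P0:I, P1:I, P2:M(36) | bus: none
[6] P0: store L1 := 61 | P0:M(61), P1:I, P2:I | bus: BusRdX
[7] P0: store L0 := 96 | P0:M(96), P1:I, P2:I | bus: BusRdX,Flush
[8] P0: load  L1 | P0:M(61), P1:I, P2:I | bus: none
[9] P0: store L0 := 99 | P0:M(99), P1:I, P2:I | bus: none
[10] P1: load  L0 | P0:S(99), P1:S(99), P2:I | bus: BusRd,Flush
[11] P2: store L0 := 63 | P0:I, P1:I, P2:M(63) | bus: BusRdX

invalidations = 1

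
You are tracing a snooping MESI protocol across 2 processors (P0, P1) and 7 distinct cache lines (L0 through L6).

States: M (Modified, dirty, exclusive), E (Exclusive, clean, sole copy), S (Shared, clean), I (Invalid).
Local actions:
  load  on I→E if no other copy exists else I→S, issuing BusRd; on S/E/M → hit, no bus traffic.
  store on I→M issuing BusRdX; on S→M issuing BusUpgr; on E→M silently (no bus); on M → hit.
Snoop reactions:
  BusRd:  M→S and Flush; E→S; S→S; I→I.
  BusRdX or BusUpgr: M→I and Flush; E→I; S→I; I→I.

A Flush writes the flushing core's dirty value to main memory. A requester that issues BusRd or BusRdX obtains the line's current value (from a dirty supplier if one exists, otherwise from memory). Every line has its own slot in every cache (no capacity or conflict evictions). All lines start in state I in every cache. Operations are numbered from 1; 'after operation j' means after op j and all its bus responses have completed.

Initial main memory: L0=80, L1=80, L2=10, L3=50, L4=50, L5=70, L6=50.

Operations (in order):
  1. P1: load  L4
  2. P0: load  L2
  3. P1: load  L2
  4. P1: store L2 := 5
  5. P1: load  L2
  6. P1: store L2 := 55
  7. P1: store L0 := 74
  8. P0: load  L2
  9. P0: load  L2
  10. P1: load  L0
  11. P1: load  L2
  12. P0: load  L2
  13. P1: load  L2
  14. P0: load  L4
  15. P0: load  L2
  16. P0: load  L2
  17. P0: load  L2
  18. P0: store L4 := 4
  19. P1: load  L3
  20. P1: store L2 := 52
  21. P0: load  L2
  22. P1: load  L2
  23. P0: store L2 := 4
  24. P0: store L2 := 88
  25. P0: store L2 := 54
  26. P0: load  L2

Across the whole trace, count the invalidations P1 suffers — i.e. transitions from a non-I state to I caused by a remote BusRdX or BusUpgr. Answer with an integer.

  op1 P1: load  L4 → I/E on L4; bus BusRd; mem=50
  op2 P0: load  L2 → E/I on L2; bus BusRd; mem=10
  op3 P1: load  L2 → S/S on L2; bus BusRd; mem=10
  op4 P1: store L2 := 5 → I/M on L2; bus BusUpgr; mem=10
  op5 P1: load  L2 → I/M on L2; bus (none); mem=10
  op6 P1: store L2 := 55 → I/M on L2; bus (none); mem=10
  op7 P1: store L0 := 74 → I/M on L0; bus BusRdX; mem=80
  op8 P0: load  L2 → S/S on L2; bus BusRd Flush; mem=55
  op9 P0: load  L2 → S/S on L2; bus (none); mem=55
  op10 P1: load  L0 → I/M on L0; bus (none); mem=80
  op11 P1: load  L2 → S/S on L2; bus (none); mem=55
  op12 P0: load  L2 → S/S on L2; bus (none); mem=55
  op13 P1: load  L2 → S/S on L2; bus (none); mem=55
  op14 P0: load  L4 → S/S on L4; bus BusRd; mem=50
  op15 P0: load  L2 → S/S on L2; bus (none); mem=55
  op16 P0: load  L2 → S/S on L2; bus (none); mem=55
  op17 P0: load  L2 → S/S on L2; bus (none); mem=55
  op18 P0: store L4 := 4 → M/I on L4; bus BusUpgr; mem=50
  op19 P1: load  L3 → I/E on L3; bus BusRd; mem=50
  op20 P1: store L2 := 52 → I/M on L2; bus BusUpgr; mem=55
  op21 P0: load  L2 → S/S on L2; bus BusRd Flush; mem=52
  op22 P1: load  L2 → S/S on L2; bus (none); mem=52
  op23 P0: store L2 := 4 → M/I on L2; bus BusUpgr; mem=52
  op24 P0: store L2 := 88 → M/I on L2; bus (none); mem=52
  op25 P0: store L2 := 54 → M/I on L2; bus (none); mem=52
  op26 P0: load  L2 → M/I on L2; bus (none); mem=52

invalidations = 2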